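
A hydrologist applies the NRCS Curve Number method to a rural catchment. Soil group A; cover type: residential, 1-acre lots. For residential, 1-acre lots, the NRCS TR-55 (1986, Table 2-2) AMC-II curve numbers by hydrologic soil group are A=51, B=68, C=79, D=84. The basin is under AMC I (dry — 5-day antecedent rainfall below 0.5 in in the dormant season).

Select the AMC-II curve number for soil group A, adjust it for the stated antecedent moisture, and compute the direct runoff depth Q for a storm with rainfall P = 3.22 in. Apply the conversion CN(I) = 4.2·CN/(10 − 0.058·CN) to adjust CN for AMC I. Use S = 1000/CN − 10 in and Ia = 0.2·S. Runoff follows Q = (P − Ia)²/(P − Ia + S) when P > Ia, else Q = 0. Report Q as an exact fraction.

NRCS table: residential, 1-acre lots, soil group A → CN(II) = 51
Adjust CN=51 to AMC I: 4.2·51/(10 − 0.058·51) → (1071/5) ÷ (3521/500) = 15300/503 ≈ 30.417
Retention S: 1000/CN − 10 with CN=30.417 → S = 3500/153 ≈ 22.876 in
Ia = 0.2·(3500/153) = 700/153 in ≈ 4.575 in
P = 3.220 ≤ Ia = 4.575 in: entire storm abstracted, Q = 0.

Q = 0 in ≈ 0.000 in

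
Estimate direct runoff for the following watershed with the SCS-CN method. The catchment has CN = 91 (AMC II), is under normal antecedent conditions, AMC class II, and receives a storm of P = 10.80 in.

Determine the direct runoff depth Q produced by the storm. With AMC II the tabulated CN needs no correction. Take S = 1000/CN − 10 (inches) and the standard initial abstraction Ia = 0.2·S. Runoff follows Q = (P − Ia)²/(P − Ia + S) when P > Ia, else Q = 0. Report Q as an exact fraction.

Q = 1292832/133315 in ≈ 9.698 in

CN(II) = 91; AMC II needs no correction.
Retention S: 1000/CN − 10 with CN=91.000 → S = 90/91 ≈ 0.989 in
Ia = 0.2S: 0.2·0.989 = 0.198 in (exactly 18/91)
Excess rainfall: 10.800 − 0.198 = 10.602 in; P > Ia so Q > 0
Runoff Q = (P−Ia)²/(P−Ia+S) = (10.602)²/(10.602+0.989) = 1292832/133315 ≈ 9.698 in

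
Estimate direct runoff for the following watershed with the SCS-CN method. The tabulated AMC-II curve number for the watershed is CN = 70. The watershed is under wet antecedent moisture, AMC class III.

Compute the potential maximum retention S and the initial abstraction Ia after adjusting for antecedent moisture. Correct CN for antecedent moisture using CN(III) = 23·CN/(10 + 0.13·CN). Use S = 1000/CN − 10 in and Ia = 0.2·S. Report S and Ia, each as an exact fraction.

Adjust CN=70 to AMC III: 23·70/(10 + 0.13·70) → 1610 ÷ (191/10) = 16100/191 ≈ 84.293
S = 1000/(16100/191) − 10 = 300/161 in ≈ 1.863 in
Initial abstraction Ia = S/5 = (300/161)/5 = 60/161 ≈ 0.373 in

S = 300/161 in ≈ 1.863 in; Ia = 60/161 in ≈ 0.373 in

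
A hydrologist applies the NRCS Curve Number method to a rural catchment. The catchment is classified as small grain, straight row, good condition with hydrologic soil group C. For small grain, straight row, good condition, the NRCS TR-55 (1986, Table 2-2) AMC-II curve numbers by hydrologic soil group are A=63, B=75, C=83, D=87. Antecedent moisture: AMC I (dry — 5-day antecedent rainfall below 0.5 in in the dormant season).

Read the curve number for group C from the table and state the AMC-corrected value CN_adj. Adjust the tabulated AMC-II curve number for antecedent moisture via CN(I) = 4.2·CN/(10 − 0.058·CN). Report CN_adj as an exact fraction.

NRCS table: small grain, straight row, good condition, soil group C → CN(II) = 83
Dry (AMC I): CN(I) = 4.2·83/(10 − 0.058·83) = (1743/5)/(2593/500) = 174300/2593 ≈ 67.219

CN_adj = 174300/2593 ≈ 67.219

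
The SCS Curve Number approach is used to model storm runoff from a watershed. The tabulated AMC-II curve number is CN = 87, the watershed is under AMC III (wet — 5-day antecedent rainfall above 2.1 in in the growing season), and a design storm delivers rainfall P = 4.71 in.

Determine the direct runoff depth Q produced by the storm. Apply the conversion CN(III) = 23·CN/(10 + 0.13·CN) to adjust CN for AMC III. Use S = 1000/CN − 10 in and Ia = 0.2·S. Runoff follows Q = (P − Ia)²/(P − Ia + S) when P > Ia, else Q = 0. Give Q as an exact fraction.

CN(III) from CN(II)=87: (23·87)/(10 + 0.13·87) = 200100/2131 ≈ 93.900
Max retention: S = 1000/(200100/2131) − 10 = 1300/2001 in (≈ 0.650 in)
Ia = 0.2·(1300/2001) = 260/2001 in ≈ 0.130 in
Excess rainfall: 4.710 − 0.130 = 4.580 in; P > Ia so Q > 0
Q: (916471/200100)² ÷ (1046471/200100) = 839919093841/209398847100 in (≈ 4.011 in)

Q = 839919093841/209398847100 in ≈ 4.011 in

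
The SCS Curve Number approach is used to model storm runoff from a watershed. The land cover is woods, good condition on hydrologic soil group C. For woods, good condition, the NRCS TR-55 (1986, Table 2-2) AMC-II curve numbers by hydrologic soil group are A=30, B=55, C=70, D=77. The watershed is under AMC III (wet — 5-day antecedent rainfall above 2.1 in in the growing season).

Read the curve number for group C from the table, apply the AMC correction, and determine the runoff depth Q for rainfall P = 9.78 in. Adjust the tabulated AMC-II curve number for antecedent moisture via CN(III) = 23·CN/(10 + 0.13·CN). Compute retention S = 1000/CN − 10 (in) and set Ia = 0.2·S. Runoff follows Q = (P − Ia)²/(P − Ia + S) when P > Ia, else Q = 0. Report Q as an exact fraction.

NRCS table: woods, good condition, soil group C → CN(II) = 70
Adjust CN=70 to AMC III: 23·70/(10 + 0.13·70) → 1610 ÷ (191/10) = 16100/191 ≈ 84.293
Max retention: S = 1000/(16100/191) − 10 = 300/161 in (≈ 1.863 in)
Ia = 0.2S: 0.2·1.863 = 0.373 in (exactly 60/161)
P − Ia = 9.780 − 0.373 = 75729/8050 ≈ 9.407 in (> 0, runoff occurs)
Q = (75729/8050)²/((75729/8050) + 300/161) = (5734881441/64802500)/(90729/8050) = 637209049/81152050 in ≈ 7.852 in

Q = 637209049/81152050 in ≈ 7.852 in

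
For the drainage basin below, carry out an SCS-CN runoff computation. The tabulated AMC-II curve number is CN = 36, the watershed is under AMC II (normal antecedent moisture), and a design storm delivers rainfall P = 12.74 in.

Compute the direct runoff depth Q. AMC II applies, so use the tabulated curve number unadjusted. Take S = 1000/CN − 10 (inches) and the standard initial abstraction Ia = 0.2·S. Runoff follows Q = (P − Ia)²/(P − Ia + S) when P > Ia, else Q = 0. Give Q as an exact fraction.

Q = 17081689/5459850 in ≈ 3.129 in

CN(II) = 36; AMC II needs no correction.
S = 1000/36 − 10 = 160/9 in ≈ 17.778 in
Ia = 0.2·(160/9) = 32/9 in ≈ 3.556 in
Since P=12.740 > Ia=3.556: effective rainfall P−Ia = 4133/450 in
Q = (4133/450)²/((4133/450) + 160/9) = (17081689/202500)/(12133/450) = 17081689/5459850 in ≈ 3.129 in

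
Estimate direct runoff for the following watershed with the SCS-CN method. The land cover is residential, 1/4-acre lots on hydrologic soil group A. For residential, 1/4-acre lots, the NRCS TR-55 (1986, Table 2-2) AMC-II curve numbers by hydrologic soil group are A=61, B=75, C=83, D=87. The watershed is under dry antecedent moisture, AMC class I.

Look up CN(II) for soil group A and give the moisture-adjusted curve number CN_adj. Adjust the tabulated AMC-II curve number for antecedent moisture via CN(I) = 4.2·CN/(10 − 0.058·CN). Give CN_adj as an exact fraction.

CN_adj = 42700/1077 ≈ 39.647

NRCS table: residential, 1/4-acre lots, soil group A → CN(II) = 61
CN(I) from CN(II)=61: (4.2·61)/(10 − 0.058·61) = 42700/1077 ≈ 39.647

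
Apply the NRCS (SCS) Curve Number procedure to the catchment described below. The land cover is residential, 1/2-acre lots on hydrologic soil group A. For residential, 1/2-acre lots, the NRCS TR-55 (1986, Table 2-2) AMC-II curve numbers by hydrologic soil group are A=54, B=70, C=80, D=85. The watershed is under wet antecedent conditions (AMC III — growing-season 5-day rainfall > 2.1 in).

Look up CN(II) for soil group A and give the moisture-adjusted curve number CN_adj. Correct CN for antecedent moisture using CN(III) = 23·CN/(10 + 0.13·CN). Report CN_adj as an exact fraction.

CN_adj = 2700/37 ≈ 72.973

NRCS table: residential, 1/2-acre lots, soil group A → CN(II) = 54
Wet (AMC III): CN(III) = 23·54/(10 + 0.13·54) = 1242/(851/50) = 2700/37 ≈ 72.973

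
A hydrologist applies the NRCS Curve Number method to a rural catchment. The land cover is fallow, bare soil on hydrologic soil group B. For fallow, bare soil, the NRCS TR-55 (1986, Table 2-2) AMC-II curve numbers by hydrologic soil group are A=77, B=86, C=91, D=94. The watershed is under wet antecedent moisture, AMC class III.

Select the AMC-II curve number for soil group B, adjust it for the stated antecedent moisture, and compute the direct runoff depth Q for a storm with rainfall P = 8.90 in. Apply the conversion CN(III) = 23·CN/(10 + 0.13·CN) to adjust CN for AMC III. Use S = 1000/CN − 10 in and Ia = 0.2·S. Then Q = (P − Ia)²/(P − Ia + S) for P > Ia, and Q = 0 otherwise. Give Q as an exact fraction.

NRCS table: fallow, bare soil, soil group B → CN(II) = 86
Wet (AMC III): CN(III) = 23·86/(10 + 0.13·86) = 1978/(1059/50) = 98900/1059 ≈ 93.390
Max retention: S = 1000/(98900/1059) − 10 = 700/989 in (≈ 0.708 in)
Ia = 0.2·(700/989) = 140/989 in ≈ 0.142 in
Excess rainfall: 8.900 − 0.142 = 8.758 in; P > Ia so Q > 0
Q: (86621/9890)² ÷ (93621/9890) = 7503197641/925911690 in (≈ 8.104 in)

Q = 7503197641/925911690 in ≈ 8.104 in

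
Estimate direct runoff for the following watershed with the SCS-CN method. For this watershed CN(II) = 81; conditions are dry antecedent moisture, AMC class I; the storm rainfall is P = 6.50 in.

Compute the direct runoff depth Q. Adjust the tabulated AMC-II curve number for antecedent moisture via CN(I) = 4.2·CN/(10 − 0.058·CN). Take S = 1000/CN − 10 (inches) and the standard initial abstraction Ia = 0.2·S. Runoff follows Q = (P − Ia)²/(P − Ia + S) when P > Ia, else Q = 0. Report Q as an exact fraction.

Q = 335365969/126938826 in ≈ 2.642 in

Dry (AMC I): CN(I) = 4.2·81/(10 − 0.058·81) = (1701/5)/(2651/500) = 170100/2651 ≈ 64.164
S = 1000/(170100/2651) − 10 = 9500/1701 in ≈ 5.585 in
Initial abstraction Ia = S/5 = (9500/1701)/5 = 1900/1701 ≈ 1.117 in
Excess rainfall: 6.500 − 1.117 = 5.383 in; P > Ia so Q > 0
Runoff Q = (P−Ia)²/(P−Ia+S) = (5.383)²/(5.383+5.585) = 335365969/126938826 ≈ 2.642 in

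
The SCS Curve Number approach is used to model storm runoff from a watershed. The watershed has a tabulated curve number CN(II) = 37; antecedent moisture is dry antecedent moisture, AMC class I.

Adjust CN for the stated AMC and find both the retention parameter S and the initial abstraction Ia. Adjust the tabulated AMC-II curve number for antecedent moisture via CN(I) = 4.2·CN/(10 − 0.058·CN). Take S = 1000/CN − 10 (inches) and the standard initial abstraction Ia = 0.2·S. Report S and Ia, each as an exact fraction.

S = 1500/37 in ≈ 40.541 in; Ia = 300/37 in ≈ 8.108 in

Adjust CN=37 to AMC I: 4.2·37/(10 − 0.058·37) → (777/5) ÷ (3927/500) = 3700/187 ≈ 19.786
S = 1000/(3700/187) − 10 = 1500/37 in ≈ 40.541 in
Ia = 0.2·(1500/37) = 300/37 in ≈ 8.108 in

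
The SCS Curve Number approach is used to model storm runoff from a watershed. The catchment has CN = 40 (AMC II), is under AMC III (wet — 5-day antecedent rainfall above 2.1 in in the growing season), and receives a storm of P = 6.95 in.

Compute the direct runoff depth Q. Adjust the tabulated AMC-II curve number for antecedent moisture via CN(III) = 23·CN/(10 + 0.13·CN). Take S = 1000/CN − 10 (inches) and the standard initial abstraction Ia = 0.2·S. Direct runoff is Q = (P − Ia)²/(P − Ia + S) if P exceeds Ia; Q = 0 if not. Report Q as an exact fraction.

Q = 6744409/2574620 in ≈ 2.620 in

Wet (AMC III): CN(III) = 23·40/(10 + 0.13·40) = 920/(76/5) = 1150/19 ≈ 60.526
Retention S: 1000/CN − 10 with CN=60.526 → S = 150/23 ≈ 6.522 in
Ia = 0.2S: 0.2·6.522 = 1.304 in (exactly 30/23)
Since P=6.950 > Ia=1.304: effective rainfall P−Ia = 2597/460 in
Q: (2597/460)² ÷ (5597/460) = 6744409/2574620 in (≈ 2.620 in)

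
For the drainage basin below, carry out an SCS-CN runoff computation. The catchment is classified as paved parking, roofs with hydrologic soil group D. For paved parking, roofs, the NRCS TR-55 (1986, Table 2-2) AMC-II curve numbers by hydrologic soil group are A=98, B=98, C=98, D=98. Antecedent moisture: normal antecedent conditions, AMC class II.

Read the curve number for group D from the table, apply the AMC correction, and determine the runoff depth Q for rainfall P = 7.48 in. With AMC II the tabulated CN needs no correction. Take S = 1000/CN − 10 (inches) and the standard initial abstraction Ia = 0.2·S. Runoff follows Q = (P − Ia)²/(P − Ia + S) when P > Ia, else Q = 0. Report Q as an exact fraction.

Q = 83046769/11469675 in ≈ 7.241 in

NRCS table: paved parking, roofs, soil group D → CN(II) = 98
Average conditions: CN = 98 (no AMC adjustment).
Max retention: S = 1000/98 − 10 = 10/49 in (≈ 0.204 in)
Ia = 0.2·(10/49) = 2/49 in ≈ 0.041 in
Since P=7.480 > Ia=0.041: effective rainfall P−Ia = 9113/1225 in
Q: (9113/1225)² ÷ (9363/1225) = 83046769/11469675 in (≈ 7.241 in)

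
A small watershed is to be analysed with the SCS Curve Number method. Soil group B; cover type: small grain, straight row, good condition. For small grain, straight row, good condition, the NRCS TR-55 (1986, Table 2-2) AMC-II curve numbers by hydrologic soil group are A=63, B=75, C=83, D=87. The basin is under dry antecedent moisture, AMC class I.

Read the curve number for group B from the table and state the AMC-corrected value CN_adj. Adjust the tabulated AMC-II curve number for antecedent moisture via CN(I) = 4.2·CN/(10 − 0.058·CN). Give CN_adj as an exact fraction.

NRCS table: small grain, straight row, good condition, soil group B → CN(II) = 75
CN(I) from CN(II)=75: (4.2·75)/(10 − 0.058·75) = 6300/113 ≈ 55.752

CN_adj = 6300/113 ≈ 55.752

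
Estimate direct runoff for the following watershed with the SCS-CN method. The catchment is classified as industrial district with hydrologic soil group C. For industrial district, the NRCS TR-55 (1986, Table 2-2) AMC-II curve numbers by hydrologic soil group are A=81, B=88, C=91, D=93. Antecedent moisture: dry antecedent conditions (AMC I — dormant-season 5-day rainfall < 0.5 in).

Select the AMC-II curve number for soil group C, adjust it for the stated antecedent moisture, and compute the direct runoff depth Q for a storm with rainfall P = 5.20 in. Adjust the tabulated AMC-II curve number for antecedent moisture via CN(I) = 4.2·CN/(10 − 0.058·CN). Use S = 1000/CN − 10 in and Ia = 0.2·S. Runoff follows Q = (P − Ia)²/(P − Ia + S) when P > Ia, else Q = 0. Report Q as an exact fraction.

Q = 113431922/35929985 in ≈ 3.157 in

NRCS table: industrial district, soil group C → CN(II) = 91
Adjust CN=91 to AMC I: 4.2·91/(10 − 0.058·91) → (1911/5) ÷ (2361/500) = 63700/787 ≈ 80.940
Max retention: S = 1000/(63700/787) − 10 = 1500/637 in (≈ 2.355 in)
Ia = 0.2S: 0.2·2.355 = 0.471 in (exactly 300/637)
Since P=5.200 > Ia=0.471: effective rainfall P−Ia = 15062/3185 in
Q = (15062/3185)²/((15062/3185) + 1500/637) = (226863844/10144225)/(22562/3185) = 113431922/35929985 in ≈ 3.157 in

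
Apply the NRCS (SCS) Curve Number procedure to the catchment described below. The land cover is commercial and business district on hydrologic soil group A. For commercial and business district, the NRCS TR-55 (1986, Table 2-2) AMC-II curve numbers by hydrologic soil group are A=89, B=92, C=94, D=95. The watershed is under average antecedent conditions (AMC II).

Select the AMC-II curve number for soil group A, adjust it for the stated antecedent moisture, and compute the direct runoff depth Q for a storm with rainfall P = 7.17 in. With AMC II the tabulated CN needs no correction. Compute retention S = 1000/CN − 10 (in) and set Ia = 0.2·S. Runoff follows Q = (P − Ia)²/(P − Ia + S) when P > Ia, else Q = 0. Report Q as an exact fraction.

Q = 3796161769/646255700 in ≈ 5.874 in

NRCS table: commercial and business district, soil group A → CN(II) = 89
CN(II) = 89; AMC II needs no correction.
Max retention: S = 1000/89 − 10 = 110/89 in (≈ 1.236 in)
Ia = 0.2·(110/89) = 22/89 in ≈ 0.247 in
P − Ia = 7.170 − 0.247 = 61613/8900 ≈ 6.923 in (> 0, runoff occurs)
Runoff Q = (P−Ia)²/(P−Ia+S) = (6.923)²/(6.923+1.236) = 3796161769/646255700 ≈ 5.874 in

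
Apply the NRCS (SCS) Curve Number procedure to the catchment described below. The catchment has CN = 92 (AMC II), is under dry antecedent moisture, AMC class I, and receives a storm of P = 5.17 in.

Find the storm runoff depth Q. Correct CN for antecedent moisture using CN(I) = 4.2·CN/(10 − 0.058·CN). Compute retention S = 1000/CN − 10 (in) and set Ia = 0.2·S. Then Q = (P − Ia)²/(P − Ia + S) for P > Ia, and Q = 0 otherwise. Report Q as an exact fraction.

Q = 52767143521/15925041300 in ≈ 3.313 in

Dry (AMC I): CN(I) = 4.2·92/(10 − 0.058·92) = (1932/5)/(583/125) = 48300/583 ≈ 82.847
S = 1000/(48300/583) − 10 = 1000/483 in ≈ 2.070 in
Ia = 0.2·(1000/483) = 200/483 in ≈ 0.414 in
P − Ia = 5.170 − 0.414 = 229711/48300 ≈ 4.756 in (> 0, runoff occurs)
Runoff Q = (P−Ia)²/(P−Ia+S) = (4.756)²/(4.756+2.070) = 52767143521/15925041300 ≈ 3.313 in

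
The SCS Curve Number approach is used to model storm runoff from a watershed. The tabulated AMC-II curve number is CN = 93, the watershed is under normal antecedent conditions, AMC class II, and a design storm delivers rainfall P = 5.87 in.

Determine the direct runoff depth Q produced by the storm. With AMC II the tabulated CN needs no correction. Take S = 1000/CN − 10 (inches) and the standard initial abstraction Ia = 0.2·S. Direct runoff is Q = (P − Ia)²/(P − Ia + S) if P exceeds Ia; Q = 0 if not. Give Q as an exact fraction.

CN(II) = 93; AMC II needs no correction.
S = 1000/93 − 10 = 70/93 in ≈ 0.753 in
Ia = 0.2·(70/93) = 14/93 in ≈ 0.151 in
Since P=5.870 > Ia=0.151: effective rainfall P−Ia = 53191/9300 in
Q = (53191/9300)²/((53191/9300) + 70/93) = (2829282481/86490000)/(60191/9300) = 2829282481/559776300 in ≈ 5.054 in

Q = 2829282481/559776300 in ≈ 5.054 in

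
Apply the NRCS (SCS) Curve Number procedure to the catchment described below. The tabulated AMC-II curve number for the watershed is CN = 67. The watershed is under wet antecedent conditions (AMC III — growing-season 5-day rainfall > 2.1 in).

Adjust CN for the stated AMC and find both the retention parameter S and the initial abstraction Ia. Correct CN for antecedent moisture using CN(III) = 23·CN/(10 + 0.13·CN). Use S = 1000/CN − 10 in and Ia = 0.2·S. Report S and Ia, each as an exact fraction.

Wet (AMC III): CN(III) = 23·67/(10 + 0.13·67) = 1541/(1871/100) = 154100/1871 ≈ 82.362
Max retention: S = 1000/(154100/1871) − 10 = 3300/1541 in (≈ 2.141 in)
Initial abstraction Ia = S/5 = (3300/1541)/5 = 660/1541 ≈ 0.428 in

S = 3300/1541 in ≈ 2.141 in; Ia = 660/1541 in ≈ 0.428 in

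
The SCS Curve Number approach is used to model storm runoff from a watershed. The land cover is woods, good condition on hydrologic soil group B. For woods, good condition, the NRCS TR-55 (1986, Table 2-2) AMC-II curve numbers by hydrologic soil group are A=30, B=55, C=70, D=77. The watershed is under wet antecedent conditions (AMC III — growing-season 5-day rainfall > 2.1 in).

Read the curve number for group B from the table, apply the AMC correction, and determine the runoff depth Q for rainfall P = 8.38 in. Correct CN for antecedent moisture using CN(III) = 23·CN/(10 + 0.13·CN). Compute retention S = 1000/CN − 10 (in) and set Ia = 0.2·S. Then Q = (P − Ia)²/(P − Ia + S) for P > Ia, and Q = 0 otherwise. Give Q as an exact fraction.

NRCS table: woods, good condition, soil group B → CN(II) = 55
Adjust CN=55 to AMC III: 23·55/(10 + 0.13·55) → 1265 ÷ (343/20) = 25300/343 ≈ 73.761
Max retention: S = 1000/(25300/343) − 10 = 900/253 in (≈ 3.557 in)
Ia = 0.2·(900/253) = 180/253 in ≈ 0.711 in
Excess rainfall: 8.380 − 0.711 = 7.669 in; P > Ia so Q > 0
Q = (97007/12650)²/((97007/12650) + 900/253) = (9410358049/160022500)/(142007/12650) = 9410358049/1796388550 in ≈ 5.238 in

Q = 9410358049/1796388550 in ≈ 5.238 in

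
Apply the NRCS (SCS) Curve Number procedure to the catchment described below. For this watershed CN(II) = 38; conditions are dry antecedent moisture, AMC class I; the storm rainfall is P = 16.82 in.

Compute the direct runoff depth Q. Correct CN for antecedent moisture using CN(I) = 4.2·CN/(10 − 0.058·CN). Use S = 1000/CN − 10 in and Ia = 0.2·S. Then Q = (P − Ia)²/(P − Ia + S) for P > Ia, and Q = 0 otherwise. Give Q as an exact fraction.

Adjust CN=38 to AMC I: 4.2·38/(10 − 0.058·38) → (798/5) ÷ (1949/250) = 39900/1949 ≈ 20.472
S = 1000/(39900/1949) − 10 = 15500/399 in ≈ 38.847 in
Ia = 0.2·(15500/399) = 3100/399 in ≈ 7.769 in
P − Ia = 16.820 − 7.769 = 180559/19950 ≈ 9.051 in (> 0, runoff occurs)
Runoff Q = (P−Ia)²/(P−Ia+S) = (9.051)²/(9.051+38.847) = 32601552481/19063402050 ≈ 1.710 in

Q = 32601552481/19063402050 in ≈ 1.710 in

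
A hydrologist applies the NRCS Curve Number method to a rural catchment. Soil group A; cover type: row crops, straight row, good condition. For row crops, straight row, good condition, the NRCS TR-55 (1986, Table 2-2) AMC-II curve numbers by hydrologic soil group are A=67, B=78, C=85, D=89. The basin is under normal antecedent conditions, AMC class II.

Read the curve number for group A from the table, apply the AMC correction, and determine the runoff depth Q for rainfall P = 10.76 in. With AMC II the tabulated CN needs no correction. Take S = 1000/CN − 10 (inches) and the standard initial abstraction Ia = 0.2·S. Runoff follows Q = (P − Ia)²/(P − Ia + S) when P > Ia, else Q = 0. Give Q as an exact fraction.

NRCS table: row crops, straight row, good condition, soil group A → CN(II) = 67
AMC II — tabulated CN = 67 applies directly.
S = 1000/67 − 10 = 330/67 in ≈ 4.925 in
Ia = 0.2·(330/67) = 66/67 in ≈ 0.985 in
P − Ia = 10.760 − 0.985 = 16373/1675 ≈ 9.775 in (> 0, runoff occurs)
Q: (16373/1675)² ÷ (24623/1675) = 268075129/41243525 in (≈ 6.500 in)

Q = 268075129/41243525 in ≈ 6.500 in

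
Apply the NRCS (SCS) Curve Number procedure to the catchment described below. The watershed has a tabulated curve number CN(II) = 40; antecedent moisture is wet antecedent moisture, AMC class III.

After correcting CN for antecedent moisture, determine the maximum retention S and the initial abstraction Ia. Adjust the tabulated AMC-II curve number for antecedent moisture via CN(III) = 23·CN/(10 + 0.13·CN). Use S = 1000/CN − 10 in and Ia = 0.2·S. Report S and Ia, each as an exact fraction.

Adjust CN=40 to AMC III: 23·40/(10 + 0.13·40) → 920 ÷ (76/5) = 1150/19 ≈ 60.526
Retention S: 1000/CN − 10 with CN=60.526 → S = 150/23 ≈ 6.522 in
Ia = 0.2S: 0.2·6.522 = 1.304 in (exactly 30/23)

S = 150/23 in ≈ 6.522 in; Ia = 30/23 in ≈ 1.304 in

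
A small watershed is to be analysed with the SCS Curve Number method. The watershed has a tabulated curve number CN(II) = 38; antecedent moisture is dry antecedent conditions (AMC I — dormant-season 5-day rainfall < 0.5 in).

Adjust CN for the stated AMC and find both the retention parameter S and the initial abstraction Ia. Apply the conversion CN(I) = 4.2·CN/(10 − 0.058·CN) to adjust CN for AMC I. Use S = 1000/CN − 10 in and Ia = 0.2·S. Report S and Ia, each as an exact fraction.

Dry (AMC I): CN(I) = 4.2·38/(10 − 0.058·38) = (798/5)/(1949/250) = 39900/1949 ≈ 20.472
S = 1000/(39900/1949) − 10 = 15500/399 in ≈ 38.847 in
Initial abstraction Ia = S/5 = (15500/399)/5 = 3100/399 ≈ 7.769 in

S = 15500/399 in ≈ 38.847 in; Ia = 3100/399 in ≈ 7.769 in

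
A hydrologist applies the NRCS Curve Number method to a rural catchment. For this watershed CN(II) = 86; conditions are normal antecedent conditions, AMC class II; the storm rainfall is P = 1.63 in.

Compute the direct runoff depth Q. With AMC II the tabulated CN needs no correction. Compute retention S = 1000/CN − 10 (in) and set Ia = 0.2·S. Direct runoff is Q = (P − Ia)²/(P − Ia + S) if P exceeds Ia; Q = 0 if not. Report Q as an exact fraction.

Q = 31460881/54218700 in ≈ 0.580 in

CN(II) = 86; AMC II needs no correction.
S = 1000/86 − 10 = 70/43 in ≈ 1.628 in
Initial abstraction Ia = S/5 = (70/43)/5 = 14/43 ≈ 0.326 in
Since P=1.630 > Ia=0.326: effective rainfall P−Ia = 5609/4300 in
Q: (5609/4300)² ÷ (12609/4300) = 31460881/54218700 in (≈ 0.580 in)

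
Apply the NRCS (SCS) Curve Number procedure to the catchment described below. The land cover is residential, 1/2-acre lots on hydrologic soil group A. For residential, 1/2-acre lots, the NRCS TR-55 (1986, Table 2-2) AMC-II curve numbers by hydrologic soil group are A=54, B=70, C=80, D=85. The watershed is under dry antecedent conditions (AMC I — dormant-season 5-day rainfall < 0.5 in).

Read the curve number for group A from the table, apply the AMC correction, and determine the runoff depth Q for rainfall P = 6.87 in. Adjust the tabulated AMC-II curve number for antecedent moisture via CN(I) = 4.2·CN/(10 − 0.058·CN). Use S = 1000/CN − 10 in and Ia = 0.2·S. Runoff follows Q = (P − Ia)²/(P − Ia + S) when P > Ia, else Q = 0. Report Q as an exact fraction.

NRCS table: residential, 1/2-acre lots, soil group A → CN(II) = 54
Dry (AMC I): CN(I) = 4.2·54/(10 − 0.058·54) = (1134/5)/(1717/250) = 56700/1717 ≈ 33.023
S = 1000/(56700/1717) − 10 = 11500/567 in ≈ 20.282 in
Ia = 0.2S: 0.2·20.282 = 4.056 in (exactly 2300/567)
Excess rainfall: 6.870 − 4.056 = 2.814 in; P > Ia so Q > 0
Q: (159529/56700)² ÷ (1309529/56700) = 25449501841/74250294300 in (≈ 0.343 in)

Q = 25449501841/74250294300 in ≈ 0.343 in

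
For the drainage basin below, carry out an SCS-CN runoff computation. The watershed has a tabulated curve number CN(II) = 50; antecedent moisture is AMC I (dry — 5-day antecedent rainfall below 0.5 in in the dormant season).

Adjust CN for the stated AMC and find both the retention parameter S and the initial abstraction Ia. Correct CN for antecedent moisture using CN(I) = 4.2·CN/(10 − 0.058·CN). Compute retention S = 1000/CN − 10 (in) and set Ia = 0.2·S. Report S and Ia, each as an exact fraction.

Adjust CN=50 to AMC I: 4.2·50/(10 − 0.058·50) → 210 ÷ (71/10) = 2100/71 ≈ 29.577
Retention S: 1000/CN − 10 with CN=29.577 → S = 500/21 ≈ 23.810 in
Ia = 0.2·(500/21) = 100/21 in ≈ 4.762 in

S = 500/21 in ≈ 23.810 in; Ia = 100/21 in ≈ 4.762 in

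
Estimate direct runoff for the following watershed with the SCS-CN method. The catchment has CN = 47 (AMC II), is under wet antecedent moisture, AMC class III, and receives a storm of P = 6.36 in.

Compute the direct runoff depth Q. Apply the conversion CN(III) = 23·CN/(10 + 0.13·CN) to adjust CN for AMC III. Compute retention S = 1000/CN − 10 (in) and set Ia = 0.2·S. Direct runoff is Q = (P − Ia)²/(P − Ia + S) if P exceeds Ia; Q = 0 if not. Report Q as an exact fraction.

Q = 398774597/141692075 in ≈ 2.814 in

Adjust CN=47 to AMC III: 23·47/(10 + 0.13·47) → 1081 ÷ (1611/100) = 108100/1611 ≈ 67.101
S = 1000/(108100/1611) − 10 = 5300/1081 in ≈ 4.903 in
Ia = 0.2S: 0.2·4.903 = 0.981 in (exactly 1060/1081)
P − Ia = 6.360 − 0.981 = 145379/27025 ≈ 5.379 in (> 0, runoff occurs)
Q = (145379/27025)²/((145379/27025) + 5300/1081) = (21135053641/730350625)/(277879/27025) = 398774597/141692075 in ≈ 2.814 in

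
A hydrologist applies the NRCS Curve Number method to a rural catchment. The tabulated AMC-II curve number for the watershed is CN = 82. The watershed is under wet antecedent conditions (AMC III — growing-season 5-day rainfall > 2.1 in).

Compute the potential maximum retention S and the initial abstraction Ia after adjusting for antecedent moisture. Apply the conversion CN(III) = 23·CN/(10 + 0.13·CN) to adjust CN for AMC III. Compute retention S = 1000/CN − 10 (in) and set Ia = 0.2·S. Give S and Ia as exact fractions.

CN(III) from CN(II)=82: (23·82)/(10 + 0.13·82) = 94300/1033 ≈ 91.288
S = 1000/(94300/1033) − 10 = 900/943 in ≈ 0.954 in
Ia = 0.2·(900/943) = 180/943 in ≈ 0.191 in

S = 900/943 in ≈ 0.954 in; Ia = 180/943 in ≈ 0.191 in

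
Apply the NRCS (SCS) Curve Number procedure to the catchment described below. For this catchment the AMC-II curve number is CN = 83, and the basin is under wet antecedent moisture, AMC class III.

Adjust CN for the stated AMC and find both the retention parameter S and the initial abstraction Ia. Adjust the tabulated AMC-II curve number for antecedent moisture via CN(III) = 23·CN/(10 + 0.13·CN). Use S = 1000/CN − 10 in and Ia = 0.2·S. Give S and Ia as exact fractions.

S = 1700/1909 in ≈ 0.891 in; Ia = 340/1909 in ≈ 0.178 in

Adjust CN=83 to AMC III: 23·83/(10 + 0.13·83) → 1909 ÷ (2079/100) = 190900/2079 ≈ 91.823
Max retention: S = 1000/(190900/2079) − 10 = 1700/1909 in (≈ 0.891 in)
Ia = 0.2·(1700/1909) = 340/1909 in ≈ 0.178 in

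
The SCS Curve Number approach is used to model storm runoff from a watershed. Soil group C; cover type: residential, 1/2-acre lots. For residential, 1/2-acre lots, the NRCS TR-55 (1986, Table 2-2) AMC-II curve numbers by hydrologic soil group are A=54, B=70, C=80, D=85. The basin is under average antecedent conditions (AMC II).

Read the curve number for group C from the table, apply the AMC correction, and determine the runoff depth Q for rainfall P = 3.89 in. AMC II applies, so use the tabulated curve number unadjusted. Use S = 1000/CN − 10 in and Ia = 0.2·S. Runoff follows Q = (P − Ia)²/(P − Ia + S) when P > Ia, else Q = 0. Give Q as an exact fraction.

Q = 114921/58900 in ≈ 1.951 in

NRCS table: residential, 1/2-acre lots, soil group C → CN(II) = 80
Average conditions: CN = 80 (no AMC adjustment).
S = 1000/80 − 10 = 5/2 in ≈ 2.500 in
Initial abstraction Ia = S/5 = (5/2)/5 = 1/2 ≈ 0.500 in
Excess rainfall: 3.890 − 0.500 = 3.390 in; P > Ia so Q > 0
Q = (339/100)²/((339/100) + 5/2) = (114921/10000)/(589/100) = 114921/58900 in ≈ 1.951 in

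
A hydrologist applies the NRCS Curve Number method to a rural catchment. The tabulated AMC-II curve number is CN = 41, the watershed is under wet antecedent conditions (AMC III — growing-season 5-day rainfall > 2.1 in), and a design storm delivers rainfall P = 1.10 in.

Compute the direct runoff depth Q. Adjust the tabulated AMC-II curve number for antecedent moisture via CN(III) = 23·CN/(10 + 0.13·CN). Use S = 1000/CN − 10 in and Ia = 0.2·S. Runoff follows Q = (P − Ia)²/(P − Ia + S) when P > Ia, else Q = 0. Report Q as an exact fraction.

Q = 0 in ≈ 0.000 in

CN(III) from CN(II)=41: (23·41)/(10 + 0.13·41) = 94300/1533 ≈ 61.513
Max retention: S = 1000/(94300/1533) − 10 = 5900/943 in (≈ 6.257 in)
Initial abstraction Ia = S/5 = (5900/943)/5 = 1180/943 ≈ 1.251 in
P = 1.100 ≤ Ia = 1.251 in: entire storm abstracted, Q = 0.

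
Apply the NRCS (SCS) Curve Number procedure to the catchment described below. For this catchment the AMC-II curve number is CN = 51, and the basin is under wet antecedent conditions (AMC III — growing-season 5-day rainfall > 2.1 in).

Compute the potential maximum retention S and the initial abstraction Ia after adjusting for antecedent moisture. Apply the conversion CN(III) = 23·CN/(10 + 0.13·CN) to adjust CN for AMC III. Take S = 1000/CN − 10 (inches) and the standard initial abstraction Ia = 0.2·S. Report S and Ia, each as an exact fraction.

CN(III) from CN(II)=51: (23·51)/(10 + 0.13·51) = 117300/1663 ≈ 70.535
Max retention: S = 1000/(117300/1663) − 10 = 4900/1173 in (≈ 4.177 in)
Ia = 0.2·(4900/1173) = 980/1173 in ≈ 0.835 in

S = 4900/1173 in ≈ 4.177 in; Ia = 980/1173 in ≈ 0.835 in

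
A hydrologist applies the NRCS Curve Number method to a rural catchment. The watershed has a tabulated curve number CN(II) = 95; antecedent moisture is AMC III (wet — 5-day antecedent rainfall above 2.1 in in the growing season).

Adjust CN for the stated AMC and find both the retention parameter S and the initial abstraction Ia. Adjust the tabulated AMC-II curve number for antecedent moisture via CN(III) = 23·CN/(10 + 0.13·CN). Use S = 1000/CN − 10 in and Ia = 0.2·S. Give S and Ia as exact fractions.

CN(III) from CN(II)=95: (23·95)/(10 + 0.13·95) = 43700/447 ≈ 97.763
Max retention: S = 1000/(43700/447) − 10 = 100/437 in (≈ 0.229 in)
Ia = 0.2S: 0.2·0.229 = 0.046 in (exactly 20/437)

S = 100/437 in ≈ 0.229 in; Ia = 20/437 in ≈ 0.046 in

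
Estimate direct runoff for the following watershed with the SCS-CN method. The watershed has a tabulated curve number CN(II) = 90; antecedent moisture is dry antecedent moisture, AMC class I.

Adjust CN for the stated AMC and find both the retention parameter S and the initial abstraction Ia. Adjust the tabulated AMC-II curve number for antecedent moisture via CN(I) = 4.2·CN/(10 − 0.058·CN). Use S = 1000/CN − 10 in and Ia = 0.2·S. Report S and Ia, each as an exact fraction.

S = 500/189 in ≈ 2.646 in; Ia = 100/189 in ≈ 0.529 in

CN(I) from CN(II)=90: (4.2·90)/(10 − 0.058·90) = 18900/239 ≈ 79.079
S = 1000/(18900/239) − 10 = 500/189 in ≈ 2.646 in
Ia = 0.2·(500/189) = 100/189 in ≈ 0.529 in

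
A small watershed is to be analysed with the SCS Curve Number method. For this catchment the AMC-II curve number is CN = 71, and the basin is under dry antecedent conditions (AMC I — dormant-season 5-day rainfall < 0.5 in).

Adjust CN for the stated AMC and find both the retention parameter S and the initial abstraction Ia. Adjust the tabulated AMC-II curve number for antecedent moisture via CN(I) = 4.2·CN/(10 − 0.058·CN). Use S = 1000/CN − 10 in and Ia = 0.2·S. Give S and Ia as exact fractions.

S = 14500/1491 in ≈ 9.725 in; Ia = 2900/1491 in ≈ 1.945 in

CN(I) from CN(II)=71: (4.2·71)/(10 − 0.058·71) = 149100/2941 ≈ 50.697
S = 1000/(149100/2941) − 10 = 14500/1491 in ≈ 9.725 in
Ia = 0.2·(14500/1491) = 2900/1491 in ≈ 1.945 in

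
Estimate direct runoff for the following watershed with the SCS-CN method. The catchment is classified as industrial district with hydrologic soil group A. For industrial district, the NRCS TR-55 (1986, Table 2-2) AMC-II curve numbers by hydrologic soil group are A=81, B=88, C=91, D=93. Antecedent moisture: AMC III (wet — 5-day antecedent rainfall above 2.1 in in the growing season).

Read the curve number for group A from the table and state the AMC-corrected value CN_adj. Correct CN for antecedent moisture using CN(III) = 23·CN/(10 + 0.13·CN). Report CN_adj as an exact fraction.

NRCS table: industrial district, soil group A → CN(II) = 81
Wet (AMC III): CN(III) = 23·81/(10 + 0.13·81) = 1863/(2053/100) = 186300/2053 ≈ 90.745

CN_adj = 186300/2053 ≈ 90.745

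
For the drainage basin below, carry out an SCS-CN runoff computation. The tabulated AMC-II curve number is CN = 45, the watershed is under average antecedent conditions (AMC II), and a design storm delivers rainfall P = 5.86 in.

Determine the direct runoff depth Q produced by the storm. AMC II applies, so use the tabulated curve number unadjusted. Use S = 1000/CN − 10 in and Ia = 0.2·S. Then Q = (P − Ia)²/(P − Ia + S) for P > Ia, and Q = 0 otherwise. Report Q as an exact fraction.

Q = 2362369/3166650 in ≈ 0.746 in

AMC II — tabulated CN = 45 applies directly.
Max retention: S = 1000/45 − 10 = 110/9 in (≈ 12.222 in)
Ia = 0.2S: 0.2·12.222 = 2.444 in (exactly 22/9)
Excess rainfall: 5.860 − 2.444 = 3.416 in; P > Ia so Q > 0
Q: (1537/450)² ÷ (7037/450) = 2362369/3166650 in (≈ 0.746 in)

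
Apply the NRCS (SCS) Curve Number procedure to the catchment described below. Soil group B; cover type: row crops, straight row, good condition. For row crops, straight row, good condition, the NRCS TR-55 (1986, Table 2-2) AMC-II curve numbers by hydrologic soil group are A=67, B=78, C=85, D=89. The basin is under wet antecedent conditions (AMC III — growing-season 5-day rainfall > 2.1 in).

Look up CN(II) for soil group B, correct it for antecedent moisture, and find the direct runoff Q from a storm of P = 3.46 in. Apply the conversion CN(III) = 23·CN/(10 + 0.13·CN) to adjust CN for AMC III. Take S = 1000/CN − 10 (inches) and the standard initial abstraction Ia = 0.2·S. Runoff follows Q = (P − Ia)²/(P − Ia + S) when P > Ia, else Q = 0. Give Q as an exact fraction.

NRCS table: row crops, straight row, good condition, soil group B → CN(II) = 78
Wet (AMC III): CN(III) = 23·78/(10 + 0.13·78) = 1794/(1007/50) = 89700/1007 ≈ 89.076
Retention S: 1000/CN − 10 with CN=89.076 → S = 1100/897 ≈ 1.226 in
Ia = 0.2·(1100/897) = 220/897 in ≈ 0.245 in
Since P=3.460 > Ia=0.245: effective rainfall P−Ia = 144181/44850 in
Q: (144181/44850)² ÷ (199181/44850) = 20788160761/8933267850 in (≈ 2.327 in)

Q = 20788160761/8933267850 in ≈ 2.327 in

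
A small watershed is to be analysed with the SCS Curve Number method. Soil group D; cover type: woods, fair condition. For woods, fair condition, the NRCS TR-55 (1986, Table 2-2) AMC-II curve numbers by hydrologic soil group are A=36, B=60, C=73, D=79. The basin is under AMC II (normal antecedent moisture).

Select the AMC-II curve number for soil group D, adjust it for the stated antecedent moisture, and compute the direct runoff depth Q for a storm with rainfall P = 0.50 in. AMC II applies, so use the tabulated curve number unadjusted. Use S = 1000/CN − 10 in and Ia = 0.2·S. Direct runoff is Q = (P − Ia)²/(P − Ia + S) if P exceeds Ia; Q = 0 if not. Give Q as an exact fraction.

NRCS table: woods, fair condition, soil group D → CN(II) = 79
Average conditions: CN = 79 (no AMC adjustment).
S = 1000/79 − 10 = 210/79 in ≈ 2.658 in
Initial abstraction Ia = S/5 = (210/79)/5 = 42/79 ≈ 0.532 in
P = 0.500 ≤ Ia = 0.532 in: entire storm abstracted, Q = 0.

Q = 0 in ≈ 0.000 in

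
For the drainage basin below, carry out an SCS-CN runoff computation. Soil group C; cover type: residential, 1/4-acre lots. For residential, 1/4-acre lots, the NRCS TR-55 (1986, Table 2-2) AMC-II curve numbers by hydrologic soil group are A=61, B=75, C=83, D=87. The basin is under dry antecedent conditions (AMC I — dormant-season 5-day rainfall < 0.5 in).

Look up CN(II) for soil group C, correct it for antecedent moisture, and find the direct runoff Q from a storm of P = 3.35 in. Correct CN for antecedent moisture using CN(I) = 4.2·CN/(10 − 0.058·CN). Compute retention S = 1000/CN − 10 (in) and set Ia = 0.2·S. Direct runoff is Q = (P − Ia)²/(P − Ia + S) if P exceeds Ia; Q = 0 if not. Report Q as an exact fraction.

Q = 6852693961/8811945660 in ≈ 0.778 in

NRCS table: residential, 1/4-acre lots, soil group C → CN(II) = 83
CN(I) from CN(II)=83: (4.2·83)/(10 − 0.058·83) = 174300/2593 ≈ 67.219
Max retention: S = 1000/(174300/2593) − 10 = 8500/1743 in (≈ 4.877 in)
Ia = 0.2S: 0.2·4.877 = 0.975 in (exactly 1700/1743)
P − Ia = 3.350 − 0.975 = 82781/34860 ≈ 2.375 in (> 0, runoff occurs)
Q = (82781/34860)²/((82781/34860) + 8500/1743) = (6852693961/1215219600)/(252781/34860) = 6852693961/8811945660 in ≈ 0.778 in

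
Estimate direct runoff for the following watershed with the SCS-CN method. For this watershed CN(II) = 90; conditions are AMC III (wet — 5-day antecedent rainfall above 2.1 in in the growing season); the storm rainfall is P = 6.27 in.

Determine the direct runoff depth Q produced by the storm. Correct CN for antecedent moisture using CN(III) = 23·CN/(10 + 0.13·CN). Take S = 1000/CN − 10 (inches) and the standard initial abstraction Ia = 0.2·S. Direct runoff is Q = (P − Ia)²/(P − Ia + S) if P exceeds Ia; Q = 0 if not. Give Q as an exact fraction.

Wet (AMC III): CN(III) = 23·90/(10 + 0.13·90) = 2070/(217/10) = 20700/217 ≈ 95.392
S = 1000/(20700/217) − 10 = 100/207 in ≈ 0.483 in
Initial abstraction Ia = S/5 = (100/207)/5 = 20/207 ≈ 0.097 in
Excess rainfall: 6.270 − 0.097 = 6.173 in; P > Ia so Q > 0
Q = (127789/20700)²/((127789/20700) + 100/207) = (16330028521/428490000)/(137789/20700) = 16330028521/2852232300 in ≈ 5.725 in

Q = 16330028521/2852232300 in ≈ 5.725 in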